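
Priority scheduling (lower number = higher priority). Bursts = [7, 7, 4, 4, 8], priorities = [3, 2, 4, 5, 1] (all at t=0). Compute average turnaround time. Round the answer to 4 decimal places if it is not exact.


Sort by priority (ascending = highest first):
Order: [(1, 8), (2, 7), (3, 7), (4, 4), (5, 4)]
Completion times:
  Priority 1, burst=8, C=8
  Priority 2, burst=7, C=15
  Priority 3, burst=7, C=22
  Priority 4, burst=4, C=26
  Priority 5, burst=4, C=30
Average turnaround = 101/5 = 20.2

20.2


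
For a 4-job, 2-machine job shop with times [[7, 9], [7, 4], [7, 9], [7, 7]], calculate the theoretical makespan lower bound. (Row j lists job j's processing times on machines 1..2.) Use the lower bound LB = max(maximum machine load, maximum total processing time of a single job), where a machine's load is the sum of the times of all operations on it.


Machine loads:
  Machine 1: 7 + 7 + 7 + 7 = 28
  Machine 2: 9 + 4 + 9 + 7 = 29
Max machine load = 29
Job totals:
  Job 1: 16
  Job 2: 11
  Job 3: 16
  Job 4: 14
Max job total = 16
Lower bound = max(29, 16) = 29

29


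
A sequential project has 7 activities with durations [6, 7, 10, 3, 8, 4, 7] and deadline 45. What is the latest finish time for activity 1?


LF(activity 1) = deadline - sum of successor durations
Successors: activities 2 through 7 with durations [7, 10, 3, 8, 4, 7]
Sum of successor durations = 39
LF = 45 - 39 = 6

6


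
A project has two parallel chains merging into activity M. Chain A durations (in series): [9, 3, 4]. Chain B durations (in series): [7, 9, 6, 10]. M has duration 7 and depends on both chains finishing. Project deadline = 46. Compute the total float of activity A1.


Forward pass: ES(A1) = sum of predecessors on chain A = 0
EF = ES + duration = 0 + 9 = 9
Backward pass: LF(M) = deadline = 46; LS(M) = 46 - 7 = 39
LF(A1) = LS(M) - sum(successors on chain A) = 39 - 7 = 32
LS = LF - duration = 32 - 9 = 23
Total float = LS - ES = 23 - 0 = 23

23


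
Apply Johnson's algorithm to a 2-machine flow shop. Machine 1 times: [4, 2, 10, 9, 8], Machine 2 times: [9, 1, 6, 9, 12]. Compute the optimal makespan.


Apply Johnson's rule:
  Group 1 (a <= b): [(1, 4, 9), (5, 8, 12), (4, 9, 9)]
  Group 2 (a > b): [(3, 10, 6), (2, 2, 1)]
Optimal job order: [1, 5, 4, 3, 2]
Schedule:
  Job 1: M1 done at 4, M2 done at 13
  Job 5: M1 done at 12, M2 done at 25
  Job 4: M1 done at 21, M2 done at 34
  Job 3: M1 done at 31, M2 done at 40
  Job 2: M1 done at 33, M2 done at 41
Makespan = 41

41


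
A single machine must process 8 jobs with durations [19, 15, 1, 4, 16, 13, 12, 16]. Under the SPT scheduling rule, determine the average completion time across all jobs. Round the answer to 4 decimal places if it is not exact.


Sort jobs by processing time (SPT order): [1, 4, 12, 13, 15, 16, 16, 19]
Compute completion times sequentially:
  Job 1: processing = 1, completes at 1
  Job 2: processing = 4, completes at 5
  Job 3: processing = 12, completes at 17
  Job 4: processing = 13, completes at 30
  Job 5: processing = 15, completes at 45
  Job 6: processing = 16, completes at 61
  Job 7: processing = 16, completes at 77
  Job 8: processing = 19, completes at 96
Sum of completion times = 332
Average completion time = 332/8 = 41.5

41.5


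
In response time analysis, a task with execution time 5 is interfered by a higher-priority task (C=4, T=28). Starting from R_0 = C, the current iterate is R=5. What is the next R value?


R_next = C + ceil(R_prev / T_hp) * C_hp
ceil(5 / 28) = ceil(0.1786) = 1
Interference = 1 * 4 = 4
R_next = 5 + 4 = 9

9


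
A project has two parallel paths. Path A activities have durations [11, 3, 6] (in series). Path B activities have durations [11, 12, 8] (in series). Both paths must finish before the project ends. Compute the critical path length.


Path A total = 11 + 3 + 6 = 20
Path B total = 11 + 12 + 8 = 31
Critical path = longest path = max(20, 31) = 31

31


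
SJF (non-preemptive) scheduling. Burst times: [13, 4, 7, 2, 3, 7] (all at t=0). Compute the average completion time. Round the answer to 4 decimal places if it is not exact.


SJF order (ascending): [2, 3, 4, 7, 7, 13]
Completion times:
  Job 1: burst=2, C=2
  Job 2: burst=3, C=5
  Job 3: burst=4, C=9
  Job 4: burst=7, C=16
  Job 5: burst=7, C=23
  Job 6: burst=13, C=36
Average completion = 91/6 = 15.1667

15.1667


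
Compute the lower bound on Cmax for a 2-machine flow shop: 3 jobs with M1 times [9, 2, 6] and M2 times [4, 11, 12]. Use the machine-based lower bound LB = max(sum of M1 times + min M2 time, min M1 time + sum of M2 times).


LB1 = sum(M1 times) + min(M2 times) = 17 + 4 = 21
LB2 = min(M1 times) + sum(M2 times) = 2 + 27 = 29
Lower bound = max(LB1, LB2) = max(21, 29) = 29

29


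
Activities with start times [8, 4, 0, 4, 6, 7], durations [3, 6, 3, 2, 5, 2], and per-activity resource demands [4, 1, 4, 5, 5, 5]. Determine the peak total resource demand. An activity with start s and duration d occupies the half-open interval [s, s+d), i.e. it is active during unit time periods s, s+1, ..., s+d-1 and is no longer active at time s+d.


Each activity i is active on [start_i, start_i + duration_i).
Compute total resource usage per time slot:
  t=0: active resources = [4], total = 4
  t=1: active resources = [4], total = 4
  t=2: active resources = [4], total = 4
  t=3: active resources = [], total = 0
  t=4: active resources = [1, 5], total = 6
  t=5: active resources = [1, 5], total = 6
  t=6: active resources = [1, 5], total = 6
  t=7: active resources = [1, 5, 5], total = 11
  t=8: active resources = [4, 1, 5, 5], total = 15
  t=9: active resources = [4, 1, 5], total = 10
  t=10: active resources = [4, 5], total = 9
Peak resource demand = 15

15


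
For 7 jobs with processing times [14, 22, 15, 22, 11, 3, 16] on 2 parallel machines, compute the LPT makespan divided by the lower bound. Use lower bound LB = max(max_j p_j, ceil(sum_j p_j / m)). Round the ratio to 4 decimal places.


LPT order: [22, 22, 16, 15, 14, 11, 3]
Machine loads after assignment: [52, 51]
LPT makespan = 52
Lower bound = max(max_job, ceil(total/2)) = max(22, 52) = 52
Ratio = 52 / 52 = 1.0

1.0


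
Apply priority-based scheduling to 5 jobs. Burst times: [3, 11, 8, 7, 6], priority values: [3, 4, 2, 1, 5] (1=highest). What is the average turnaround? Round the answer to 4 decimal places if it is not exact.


Sort by priority (ascending = highest first):
Order: [(1, 7), (2, 8), (3, 3), (4, 11), (5, 6)]
Completion times:
  Priority 1, burst=7, C=7
  Priority 2, burst=8, C=15
  Priority 3, burst=3, C=18
  Priority 4, burst=11, C=29
  Priority 5, burst=6, C=35
Average turnaround = 104/5 = 20.8

20.8


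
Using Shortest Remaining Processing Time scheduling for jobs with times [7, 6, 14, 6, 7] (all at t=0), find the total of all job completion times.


Since all jobs arrive at t=0, SRPT equals SPT ordering.
SPT order: [6, 6, 7, 7, 14]
Completion times:
  Job 1: p=6, C=6
  Job 2: p=6, C=12
  Job 3: p=7, C=19
  Job 4: p=7, C=26
  Job 5: p=14, C=40
Total completion time = 6 + 12 + 19 + 26 + 40 = 103

103


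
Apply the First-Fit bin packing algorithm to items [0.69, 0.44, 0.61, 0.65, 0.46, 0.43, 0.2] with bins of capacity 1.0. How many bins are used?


Place items sequentially using First-Fit:
  Item 0.69 -> new Bin 1
  Item 0.44 -> new Bin 2
  Item 0.61 -> new Bin 3
  Item 0.65 -> new Bin 4
  Item 0.46 -> Bin 2 (now 0.9)
  Item 0.43 -> new Bin 5
  Item 0.2 -> Bin 1 (now 0.89)
Total bins used = 5

5


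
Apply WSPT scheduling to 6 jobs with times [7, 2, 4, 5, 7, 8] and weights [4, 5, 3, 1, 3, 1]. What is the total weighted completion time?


Compute p/w ratios and sort ascending (WSPT): [(2, 5), (4, 3), (7, 4), (7, 3), (5, 1), (8, 1)]
Compute weighted completion times:
  Job (p=2,w=5): C=2, w*C=5*2=10
  Job (p=4,w=3): C=6, w*C=3*6=18
  Job (p=7,w=4): C=13, w*C=4*13=52
  Job (p=7,w=3): C=20, w*C=3*20=60
  Job (p=5,w=1): C=25, w*C=1*25=25
  Job (p=8,w=1): C=33, w*C=1*33=33
Total weighted completion time = 198

198


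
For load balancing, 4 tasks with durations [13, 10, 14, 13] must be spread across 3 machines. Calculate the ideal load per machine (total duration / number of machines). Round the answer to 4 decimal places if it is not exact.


Total processing time = 13 + 10 + 14 + 13 = 50
Number of machines = 3
Ideal balanced load = 50 / 3 = 16.6667

16.6667


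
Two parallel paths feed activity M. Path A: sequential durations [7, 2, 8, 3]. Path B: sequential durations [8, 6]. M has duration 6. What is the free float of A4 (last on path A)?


ES(A4) = sum of predecessors on chain A = 17
EF(A4) = ES + duration = 17 + 3 = 20
Successor of A4 is M. ES(M) = max(sum(A), sum(B)) = max(20, 14) = 20
Free float = ES(successor) - EF(current) = 20 - 20 = 0

0


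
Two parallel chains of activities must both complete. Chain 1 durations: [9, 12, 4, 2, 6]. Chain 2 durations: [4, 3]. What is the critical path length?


Path A total = 9 + 12 + 4 + 2 + 6 = 33
Path B total = 4 + 3 = 7
Critical path = longest path = max(33, 7) = 33

33


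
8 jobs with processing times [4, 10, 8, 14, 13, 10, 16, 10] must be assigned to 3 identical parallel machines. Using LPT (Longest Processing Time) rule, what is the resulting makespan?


Sort jobs in decreasing order (LPT): [16, 14, 13, 10, 10, 10, 8, 4]
Assign each job to the least loaded machine:
  Machine 1: jobs [16, 10], load = 26
  Machine 2: jobs [14, 10, 4], load = 28
  Machine 3: jobs [13, 10, 8], load = 31
Makespan = max load = 31

31


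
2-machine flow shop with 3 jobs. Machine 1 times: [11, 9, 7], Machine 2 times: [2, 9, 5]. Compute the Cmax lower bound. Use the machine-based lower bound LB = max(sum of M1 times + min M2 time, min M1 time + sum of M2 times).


LB1 = sum(M1 times) + min(M2 times) = 27 + 2 = 29
LB2 = min(M1 times) + sum(M2 times) = 7 + 16 = 23
Lower bound = max(LB1, LB2) = max(29, 23) = 29

29


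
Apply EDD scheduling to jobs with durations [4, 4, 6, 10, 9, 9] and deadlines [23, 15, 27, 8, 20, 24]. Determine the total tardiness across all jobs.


Sort by due date (EDD order): [(10, 8), (4, 15), (9, 20), (4, 23), (9, 24), (6, 27)]
Compute completion times and tardiness:
  Job 1: p=10, d=8, C=10, tardiness=max(0,10-8)=2
  Job 2: p=4, d=15, C=14, tardiness=max(0,14-15)=0
  Job 3: p=9, d=20, C=23, tardiness=max(0,23-20)=3
  Job 4: p=4, d=23, C=27, tardiness=max(0,27-23)=4
  Job 5: p=9, d=24, C=36, tardiness=max(0,36-24)=12
  Job 6: p=6, d=27, C=42, tardiness=max(0,42-27)=15
Total tardiness = 36

36


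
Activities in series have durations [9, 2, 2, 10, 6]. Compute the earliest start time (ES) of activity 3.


Activity 3 starts after activities 1 through 2 complete.
Predecessor durations: [9, 2]
ES = 9 + 2 = 11

11


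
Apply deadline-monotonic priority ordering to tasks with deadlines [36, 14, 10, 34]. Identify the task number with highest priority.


Sort tasks by relative deadline (ascending):
  Task 3: deadline = 10
  Task 2: deadline = 14
  Task 4: deadline = 34
  Task 1: deadline = 36
Priority order (highest first): [3, 2, 4, 1]
Highest priority task = 3

3


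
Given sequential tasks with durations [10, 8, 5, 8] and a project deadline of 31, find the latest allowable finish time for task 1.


LF(activity 1) = deadline - sum of successor durations
Successors: activities 2 through 4 with durations [8, 5, 8]
Sum of successor durations = 21
LF = 31 - 21 = 10

10


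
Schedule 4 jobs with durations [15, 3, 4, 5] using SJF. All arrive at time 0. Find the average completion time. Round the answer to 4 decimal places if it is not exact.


SJF order (ascending): [3, 4, 5, 15]
Completion times:
  Job 1: burst=3, C=3
  Job 2: burst=4, C=7
  Job 3: burst=5, C=12
  Job 4: burst=15, C=27
Average completion = 49/4 = 12.25

12.25


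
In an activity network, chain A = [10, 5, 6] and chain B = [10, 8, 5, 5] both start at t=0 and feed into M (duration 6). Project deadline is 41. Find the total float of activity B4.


Forward pass: ES(B4) = sum of predecessors on chain B = 23
EF = ES + duration = 23 + 5 = 28
Backward pass: LF(M) = deadline = 41; LS(M) = 41 - 6 = 35
LF(B4) = LS(M) - sum(successors on chain B) = 35 - 0 = 35
LS = LF - duration = 35 - 5 = 30
Total float = LS - ES = 30 - 23 = 7

7


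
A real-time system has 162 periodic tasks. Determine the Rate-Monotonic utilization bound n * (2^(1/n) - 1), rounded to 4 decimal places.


Compute 2^(1/162) = 1.0042878529
Subtract 1: 1.0042878529 - 1 = 0.0042878529
Multiply by n: 162 * 0.0042878529 = 0.6946321698
Round to 4 dp: 0.6946

0.6946


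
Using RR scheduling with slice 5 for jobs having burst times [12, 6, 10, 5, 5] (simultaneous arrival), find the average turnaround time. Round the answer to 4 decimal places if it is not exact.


Time quantum = 5
Execution trace:
  J1 runs 5 units, time = 5
  J2 runs 5 units, time = 10
  J3 runs 5 units, time = 15
  J4 runs 5 units, time = 20
  J5 runs 5 units, time = 25
  J1 runs 5 units, time = 30
  J2 runs 1 units, time = 31
  J3 runs 5 units, time = 36
  J1 runs 2 units, time = 38
Finish times: [38, 31, 36, 20, 25]
Average turnaround = 150/5 = 30.0

30.0


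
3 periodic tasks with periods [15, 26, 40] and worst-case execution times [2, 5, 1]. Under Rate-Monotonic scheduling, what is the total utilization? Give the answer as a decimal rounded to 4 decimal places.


Compute individual utilizations (exact fractions):
  Task 1: C/T = 2/15 (approx. 0.1333)
  Task 2: C/T = 5/26 (approx. 0.1923)
  Task 3: C/T = 1/40 (approx. 0.025)
Total utilization U = 2/15 + 5/26 + 1/40 = 547/1560
Rounded to 4 decimal places: U = 0.3506
RM (Liu & Layland) bound for 3 tasks = 0.779763; compare with U = 547/1560 (approx. 0.350641)
U <= bound, so schedulable by RM sufficient condition.

0.3506


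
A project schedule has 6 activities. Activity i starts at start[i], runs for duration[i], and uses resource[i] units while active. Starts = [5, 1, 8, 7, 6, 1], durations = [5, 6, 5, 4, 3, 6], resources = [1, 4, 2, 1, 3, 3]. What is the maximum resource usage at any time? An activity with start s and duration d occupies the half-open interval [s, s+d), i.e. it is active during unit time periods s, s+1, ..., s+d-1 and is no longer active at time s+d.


Each activity i is active on [start_i, start_i + duration_i).
Compute total resource usage per time slot:
  t=0: active resources = [], total = 0
  t=1: active resources = [4, 3], total = 7
  t=2: active resources = [4, 3], total = 7
  t=3: active resources = [4, 3], total = 7
  t=4: active resources = [4, 3], total = 7
  t=5: active resources = [1, 4, 3], total = 8
  t=6: active resources = [1, 4, 3, 3], total = 11
  t=7: active resources = [1, 1, 3], total = 5
  t=8: active resources = [1, 2, 1, 3], total = 7
  t=9: active resources = [1, 2, 1], total = 4
  t=10: active resources = [2, 1], total = 3
  t=11: active resources = [2], total = 2
  t=12: active resources = [2], total = 2
Peak resource demand = 11

11


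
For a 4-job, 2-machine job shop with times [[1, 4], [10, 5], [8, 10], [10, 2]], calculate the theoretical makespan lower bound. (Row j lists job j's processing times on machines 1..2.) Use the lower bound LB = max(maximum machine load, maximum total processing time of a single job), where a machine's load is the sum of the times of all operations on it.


Machine loads:
  Machine 1: 1 + 10 + 8 + 10 = 29
  Machine 2: 4 + 5 + 10 + 2 = 21
Max machine load = 29
Job totals:
  Job 1: 5
  Job 2: 15
  Job 3: 18
  Job 4: 12
Max job total = 18
Lower bound = max(29, 18) = 29

29


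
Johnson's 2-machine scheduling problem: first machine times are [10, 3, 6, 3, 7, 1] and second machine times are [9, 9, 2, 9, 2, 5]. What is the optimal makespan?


Apply Johnson's rule:
  Group 1 (a <= b): [(6, 1, 5), (2, 3, 9), (4, 3, 9)]
  Group 2 (a > b): [(1, 10, 9), (3, 6, 2), (5, 7, 2)]
Optimal job order: [6, 2, 4, 1, 3, 5]
Schedule:
  Job 6: M1 done at 1, M2 done at 6
  Job 2: M1 done at 4, M2 done at 15
  Job 4: M1 done at 7, M2 done at 24
  Job 1: M1 done at 17, M2 done at 33
  Job 3: M1 done at 23, M2 done at 35
  Job 5: M1 done at 30, M2 done at 37
Makespan = 37

37


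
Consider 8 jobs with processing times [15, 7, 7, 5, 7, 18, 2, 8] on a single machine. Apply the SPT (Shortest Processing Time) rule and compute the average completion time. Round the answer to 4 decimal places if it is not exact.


Sort jobs by processing time (SPT order): [2, 5, 7, 7, 7, 8, 15, 18]
Compute completion times sequentially:
  Job 1: processing = 2, completes at 2
  Job 2: processing = 5, completes at 7
  Job 3: processing = 7, completes at 14
  Job 4: processing = 7, completes at 21
  Job 5: processing = 7, completes at 28
  Job 6: processing = 8, completes at 36
  Job 7: processing = 15, completes at 51
  Job 8: processing = 18, completes at 69
Sum of completion times = 228
Average completion time = 228/8 = 28.5

28.5


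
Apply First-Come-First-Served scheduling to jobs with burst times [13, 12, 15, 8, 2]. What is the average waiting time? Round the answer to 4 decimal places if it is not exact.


FCFS order (as given): [13, 12, 15, 8, 2]
Waiting times:
  Job 1: wait = 0
  Job 2: wait = 13
  Job 3: wait = 25
  Job 4: wait = 40
  Job 5: wait = 48
Sum of waiting times = 126
Average waiting time = 126/5 = 25.2

25.2


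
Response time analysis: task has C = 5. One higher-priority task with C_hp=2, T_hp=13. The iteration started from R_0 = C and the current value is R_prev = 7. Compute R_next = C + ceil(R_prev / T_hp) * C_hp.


R_next = C + ceil(R_prev / T_hp) * C_hp
ceil(7 / 13) = ceil(0.5385) = 1
Interference = 1 * 2 = 2
R_next = 5 + 2 = 7
R_next = R_prev, so the iteration has converged (response time = 7).

7


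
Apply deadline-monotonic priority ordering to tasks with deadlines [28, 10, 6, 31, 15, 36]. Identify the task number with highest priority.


Sort tasks by relative deadline (ascending):
  Task 3: deadline = 6
  Task 2: deadline = 10
  Task 5: deadline = 15
  Task 1: deadline = 28
  Task 4: deadline = 31
  Task 6: deadline = 36
Priority order (highest first): [3, 2, 5, 1, 4, 6]
Highest priority task = 3

3


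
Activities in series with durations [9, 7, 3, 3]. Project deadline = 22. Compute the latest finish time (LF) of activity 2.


LF(activity 2) = deadline - sum of successor durations
Successors: activities 3 through 4 with durations [3, 3]
Sum of successor durations = 6
LF = 22 - 6 = 16

16


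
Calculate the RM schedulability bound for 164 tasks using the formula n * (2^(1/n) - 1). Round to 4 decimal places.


Compute 2^(1/164) = 1.0042354515
Subtract 1: 1.0042354515 - 1 = 0.0042354515
Multiply by n: 164 * 0.0042354515 = 0.6946140460
Round to 4 dp: 0.6946

0.6946


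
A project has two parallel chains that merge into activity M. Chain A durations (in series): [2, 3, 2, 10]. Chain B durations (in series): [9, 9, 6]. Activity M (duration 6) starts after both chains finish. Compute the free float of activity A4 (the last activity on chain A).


ES(A4) = sum of predecessors on chain A = 7
EF(A4) = ES + duration = 7 + 10 = 17
Successor of A4 is M. ES(M) = max(sum(A), sum(B)) = max(17, 24) = 24
Free float = ES(successor) - EF(current) = 24 - 17 = 7

7


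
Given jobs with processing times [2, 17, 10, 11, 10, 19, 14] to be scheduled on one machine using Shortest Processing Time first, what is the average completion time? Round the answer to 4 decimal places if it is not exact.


Sort jobs by processing time (SPT order): [2, 10, 10, 11, 14, 17, 19]
Compute completion times sequentially:
  Job 1: processing = 2, completes at 2
  Job 2: processing = 10, completes at 12
  Job 3: processing = 10, completes at 22
  Job 4: processing = 11, completes at 33
  Job 5: processing = 14, completes at 47
  Job 6: processing = 17, completes at 64
  Job 7: processing = 19, completes at 83
Sum of completion times = 263
Average completion time = 263/7 = 37.5714

37.5714


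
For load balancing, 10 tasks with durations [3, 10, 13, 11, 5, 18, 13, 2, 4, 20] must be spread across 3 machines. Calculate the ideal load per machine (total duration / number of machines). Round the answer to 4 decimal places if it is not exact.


Total processing time = 3 + 10 + 13 + 11 + 5 + 18 + 13 + 2 + 4 + 20 = 99
Number of machines = 3
Ideal balanced load = 99 / 3 = 33.0

33.0


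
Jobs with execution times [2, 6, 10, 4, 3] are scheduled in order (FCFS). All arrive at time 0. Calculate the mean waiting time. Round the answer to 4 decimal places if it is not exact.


FCFS order (as given): [2, 6, 10, 4, 3]
Waiting times:
  Job 1: wait = 0
  Job 2: wait = 2
  Job 3: wait = 8
  Job 4: wait = 18
  Job 5: wait = 22
Sum of waiting times = 50
Average waiting time = 50/5 = 10.0

10.0


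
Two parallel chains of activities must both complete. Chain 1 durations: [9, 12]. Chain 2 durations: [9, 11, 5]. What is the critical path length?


Path A total = 9 + 12 = 21
Path B total = 9 + 11 + 5 = 25
Critical path = longest path = max(21, 25) = 25

25


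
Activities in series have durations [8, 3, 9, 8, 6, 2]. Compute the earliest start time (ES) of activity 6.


Activity 6 starts after activities 1 through 5 complete.
Predecessor durations: [8, 3, 9, 8, 6]
ES = 8 + 3 + 9 + 8 + 6 = 34

34


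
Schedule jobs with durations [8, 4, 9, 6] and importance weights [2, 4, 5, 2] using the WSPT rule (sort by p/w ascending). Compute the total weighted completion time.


Compute p/w ratios and sort ascending (WSPT): [(4, 4), (9, 5), (6, 2), (8, 2)]
Compute weighted completion times:
  Job (p=4,w=4): C=4, w*C=4*4=16
  Job (p=9,w=5): C=13, w*C=5*13=65
  Job (p=6,w=2): C=19, w*C=2*19=38
  Job (p=8,w=2): C=27, w*C=2*27=54
Total weighted completion time = 173

173


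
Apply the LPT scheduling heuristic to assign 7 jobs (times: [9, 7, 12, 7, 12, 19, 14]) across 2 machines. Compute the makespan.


Sort jobs in decreasing order (LPT): [19, 14, 12, 12, 9, 7, 7]
Assign each job to the least loaded machine:
  Machine 1: jobs [19, 12, 7], load = 38
  Machine 2: jobs [14, 12, 9, 7], load = 42
Makespan = max load = 42

42


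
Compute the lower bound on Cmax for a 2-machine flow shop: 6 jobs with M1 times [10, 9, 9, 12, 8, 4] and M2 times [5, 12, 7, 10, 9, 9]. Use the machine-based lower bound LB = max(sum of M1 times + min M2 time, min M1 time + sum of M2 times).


LB1 = sum(M1 times) + min(M2 times) = 52 + 5 = 57
LB2 = min(M1 times) + sum(M2 times) = 4 + 52 = 56
Lower bound = max(LB1, LB2) = max(57, 56) = 57

57


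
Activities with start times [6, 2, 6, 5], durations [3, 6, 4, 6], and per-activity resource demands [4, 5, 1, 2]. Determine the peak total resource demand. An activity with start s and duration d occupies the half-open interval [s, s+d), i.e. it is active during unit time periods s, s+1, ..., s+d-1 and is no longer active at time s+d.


Each activity i is active on [start_i, start_i + duration_i).
Compute total resource usage per time slot:
  t=0: active resources = [], total = 0
  t=1: active resources = [], total = 0
  t=2: active resources = [5], total = 5
  t=3: active resources = [5], total = 5
  t=4: active resources = [5], total = 5
  t=5: active resources = [5, 2], total = 7
  t=6: active resources = [4, 5, 1, 2], total = 12
  t=7: active resources = [4, 5, 1, 2], total = 12
  t=8: active resources = [4, 1, 2], total = 7
  t=9: active resources = [1, 2], total = 3
  t=10: active resources = [2], total = 2
Peak resource demand = 12

12


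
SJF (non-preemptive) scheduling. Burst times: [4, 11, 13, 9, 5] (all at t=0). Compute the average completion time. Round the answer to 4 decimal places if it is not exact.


SJF order (ascending): [4, 5, 9, 11, 13]
Completion times:
  Job 1: burst=4, C=4
  Job 2: burst=5, C=9
  Job 3: burst=9, C=18
  Job 4: burst=11, C=29
  Job 5: burst=13, C=42
Average completion = 102/5 = 20.4

20.4


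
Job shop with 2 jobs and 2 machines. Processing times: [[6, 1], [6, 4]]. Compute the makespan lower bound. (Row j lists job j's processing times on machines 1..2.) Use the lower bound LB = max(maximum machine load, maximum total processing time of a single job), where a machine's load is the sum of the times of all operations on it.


Machine loads:
  Machine 1: 6 + 6 = 12
  Machine 2: 1 + 4 = 5
Max machine load = 12
Job totals:
  Job 1: 7
  Job 2: 10
Max job total = 10
Lower bound = max(12, 10) = 12

12


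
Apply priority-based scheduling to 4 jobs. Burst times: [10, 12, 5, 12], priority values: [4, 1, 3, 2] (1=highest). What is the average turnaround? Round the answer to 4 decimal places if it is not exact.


Sort by priority (ascending = highest first):
Order: [(1, 12), (2, 12), (3, 5), (4, 10)]
Completion times:
  Priority 1, burst=12, C=12
  Priority 2, burst=12, C=24
  Priority 3, burst=5, C=29
  Priority 4, burst=10, C=39
Average turnaround = 104/4 = 26.0

26.0


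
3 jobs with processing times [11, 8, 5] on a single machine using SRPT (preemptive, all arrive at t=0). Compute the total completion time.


Since all jobs arrive at t=0, SRPT equals SPT ordering.
SPT order: [5, 8, 11]
Completion times:
  Job 1: p=5, C=5
  Job 2: p=8, C=13
  Job 3: p=11, C=24
Total completion time = 5 + 13 + 24 = 42

42


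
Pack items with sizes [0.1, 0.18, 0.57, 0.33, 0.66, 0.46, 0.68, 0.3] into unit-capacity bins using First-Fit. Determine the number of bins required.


Place items sequentially using First-Fit:
  Item 0.1 -> new Bin 1
  Item 0.18 -> Bin 1 (now 0.28)
  Item 0.57 -> Bin 1 (now 0.85)
  Item 0.33 -> new Bin 2
  Item 0.66 -> Bin 2 (now 0.99)
  Item 0.46 -> new Bin 3
  Item 0.68 -> new Bin 4
  Item 0.3 -> Bin 3 (now 0.76)
Total bins used = 4

4


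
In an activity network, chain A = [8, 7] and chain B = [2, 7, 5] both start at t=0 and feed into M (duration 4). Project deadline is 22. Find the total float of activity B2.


Forward pass: ES(B2) = sum of predecessors on chain B = 2
EF = ES + duration = 2 + 7 = 9
Backward pass: LF(M) = deadline = 22; LS(M) = 22 - 4 = 18
LF(B2) = LS(M) - sum(successors on chain B) = 18 - 5 = 13
LS = LF - duration = 13 - 7 = 6
Total float = LS - ES = 6 - 2 = 4

4


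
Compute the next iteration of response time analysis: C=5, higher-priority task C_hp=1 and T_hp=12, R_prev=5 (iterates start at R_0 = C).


R_next = C + ceil(R_prev / T_hp) * C_hp
ceil(5 / 12) = ceil(0.4167) = 1
Interference = 1 * 1 = 1
R_next = 5 + 1 = 6

6


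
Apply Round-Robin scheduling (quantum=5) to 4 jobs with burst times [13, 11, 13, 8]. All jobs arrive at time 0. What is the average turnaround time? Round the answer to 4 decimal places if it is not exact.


Time quantum = 5
Execution trace:
  J1 runs 5 units, time = 5
  J2 runs 5 units, time = 10
  J3 runs 5 units, time = 15
  J4 runs 5 units, time = 20
  J1 runs 5 units, time = 25
  J2 runs 5 units, time = 30
  J3 runs 5 units, time = 35
  J4 runs 3 units, time = 38
  J1 runs 3 units, time = 41
  J2 runs 1 units, time = 42
  J3 runs 3 units, time = 45
Finish times: [41, 42, 45, 38]
Average turnaround = 166/4 = 41.5

41.5


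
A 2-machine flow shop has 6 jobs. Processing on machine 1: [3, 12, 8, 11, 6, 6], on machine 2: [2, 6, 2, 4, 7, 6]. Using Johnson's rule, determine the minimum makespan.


Apply Johnson's rule:
  Group 1 (a <= b): [(5, 6, 7), (6, 6, 6)]
  Group 2 (a > b): [(2, 12, 6), (4, 11, 4), (1, 3, 2), (3, 8, 2)]
Optimal job order: [5, 6, 2, 4, 1, 3]
Schedule:
  Job 5: M1 done at 6, M2 done at 13
  Job 6: M1 done at 12, M2 done at 19
  Job 2: M1 done at 24, M2 done at 30
  Job 4: M1 done at 35, M2 done at 39
  Job 1: M1 done at 38, M2 done at 41
  Job 3: M1 done at 46, M2 done at 48
Makespan = 48

48


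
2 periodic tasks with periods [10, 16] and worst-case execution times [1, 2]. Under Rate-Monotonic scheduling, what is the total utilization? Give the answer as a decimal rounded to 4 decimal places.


Compute individual utilizations (exact fractions):
  Task 1: C/T = 1/10 (approx. 0.1)
  Task 2: C/T = 2/16 = 1/8 (approx. 0.125)
Total utilization U = 1/10 + 1/8 = 9/40
Rounded to 4 decimal places: U = 0.2250
RM (Liu & Layland) bound for 2 tasks = 0.828427; compare with U = 9/40 (approx. 0.225000)
U <= bound, so schedulable by RM sufficient condition.

0.2250


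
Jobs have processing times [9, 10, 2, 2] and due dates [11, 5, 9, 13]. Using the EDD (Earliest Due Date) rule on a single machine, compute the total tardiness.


Sort by due date (EDD order): [(10, 5), (2, 9), (9, 11), (2, 13)]
Compute completion times and tardiness:
  Job 1: p=10, d=5, C=10, tardiness=max(0,10-5)=5
  Job 2: p=2, d=9, C=12, tardiness=max(0,12-9)=3
  Job 3: p=9, d=11, C=21, tardiness=max(0,21-11)=10
  Job 4: p=2, d=13, C=23, tardiness=max(0,23-13)=10
Total tardiness = 28

28


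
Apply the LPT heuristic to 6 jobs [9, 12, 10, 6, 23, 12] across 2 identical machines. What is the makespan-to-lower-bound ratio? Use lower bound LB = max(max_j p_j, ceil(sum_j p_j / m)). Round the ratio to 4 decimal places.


LPT order: [23, 12, 12, 10, 9, 6]
Machine loads after assignment: [39, 33]
LPT makespan = 39
Lower bound = max(max_job, ceil(total/2)) = max(23, 36) = 36
Ratio = 39 / 36 = 1.0833

1.0833


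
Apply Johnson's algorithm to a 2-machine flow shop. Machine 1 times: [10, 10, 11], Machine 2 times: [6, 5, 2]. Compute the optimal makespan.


Apply Johnson's rule:
  Group 1 (a <= b): []
  Group 2 (a > b): [(1, 10, 6), (2, 10, 5), (3, 11, 2)]
Optimal job order: [1, 2, 3]
Schedule:
  Job 1: M1 done at 10, M2 done at 16
  Job 2: M1 done at 20, M2 done at 25
  Job 3: M1 done at 31, M2 done at 33
Makespan = 33

33


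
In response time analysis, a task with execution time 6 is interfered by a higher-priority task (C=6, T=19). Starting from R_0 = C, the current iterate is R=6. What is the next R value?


R_next = C + ceil(R_prev / T_hp) * C_hp
ceil(6 / 19) = ceil(0.3158) = 1
Interference = 1 * 6 = 6
R_next = 6 + 6 = 12

12


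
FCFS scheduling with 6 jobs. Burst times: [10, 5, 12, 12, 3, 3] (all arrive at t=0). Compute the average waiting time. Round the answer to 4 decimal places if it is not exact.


FCFS order (as given): [10, 5, 12, 12, 3, 3]
Waiting times:
  Job 1: wait = 0
  Job 2: wait = 10
  Job 3: wait = 15
  Job 4: wait = 27
  Job 5: wait = 39
  Job 6: wait = 42
Sum of waiting times = 133
Average waiting time = 133/6 = 22.1667

22.1667


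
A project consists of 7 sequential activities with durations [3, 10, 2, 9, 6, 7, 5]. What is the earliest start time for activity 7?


Activity 7 starts after activities 1 through 6 complete.
Predecessor durations: [3, 10, 2, 9, 6, 7]
ES = 3 + 10 + 2 + 9 + 6 + 7 = 37

37


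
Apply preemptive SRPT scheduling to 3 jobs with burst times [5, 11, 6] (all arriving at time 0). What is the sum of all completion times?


Since all jobs arrive at t=0, SRPT equals SPT ordering.
SPT order: [5, 6, 11]
Completion times:
  Job 1: p=5, C=5
  Job 2: p=6, C=11
  Job 3: p=11, C=22
Total completion time = 5 + 11 + 22 = 38

38


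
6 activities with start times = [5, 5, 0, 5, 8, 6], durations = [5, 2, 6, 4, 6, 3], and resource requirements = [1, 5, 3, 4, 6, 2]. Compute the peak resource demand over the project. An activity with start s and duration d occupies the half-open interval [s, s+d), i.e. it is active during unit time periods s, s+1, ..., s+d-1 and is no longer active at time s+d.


Each activity i is active on [start_i, start_i + duration_i).
Compute total resource usage per time slot:
  t=0: active resources = [3], total = 3
  t=1: active resources = [3], total = 3
  t=2: active resources = [3], total = 3
  t=3: active resources = [3], total = 3
  t=4: active resources = [3], total = 3
  t=5: active resources = [1, 5, 3, 4], total = 13
  t=6: active resources = [1, 5, 4, 2], total = 12
  t=7: active resources = [1, 4, 2], total = 7
  t=8: active resources = [1, 4, 6, 2], total = 13
  t=9: active resources = [1, 6], total = 7
  t=10: active resources = [6], total = 6
  t=11: active resources = [6], total = 6
  t=12: active resources = [6], total = 6
  t=13: active resources = [6], total = 6
Peak resource demand = 13

13


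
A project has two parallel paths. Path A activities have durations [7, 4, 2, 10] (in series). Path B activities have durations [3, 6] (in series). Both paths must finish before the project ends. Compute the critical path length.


Path A total = 7 + 4 + 2 + 10 = 23
Path B total = 3 + 6 = 9
Critical path = longest path = max(23, 9) = 23

23


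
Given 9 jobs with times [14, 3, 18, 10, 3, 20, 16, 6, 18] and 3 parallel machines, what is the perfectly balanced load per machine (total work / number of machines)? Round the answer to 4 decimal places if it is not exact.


Total processing time = 14 + 3 + 18 + 10 + 3 + 20 + 16 + 6 + 18 = 108
Number of machines = 3
Ideal balanced load = 108 / 3 = 36.0

36.0


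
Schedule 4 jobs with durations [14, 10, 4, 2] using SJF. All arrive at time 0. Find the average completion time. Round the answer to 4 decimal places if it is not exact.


SJF order (ascending): [2, 4, 10, 14]
Completion times:
  Job 1: burst=2, C=2
  Job 2: burst=4, C=6
  Job 3: burst=10, C=16
  Job 4: burst=14, C=30
Average completion = 54/4 = 13.5

13.5


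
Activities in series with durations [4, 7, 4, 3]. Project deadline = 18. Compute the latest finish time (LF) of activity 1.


LF(activity 1) = deadline - sum of successor durations
Successors: activities 2 through 4 with durations [7, 4, 3]
Sum of successor durations = 14
LF = 18 - 14 = 4

4


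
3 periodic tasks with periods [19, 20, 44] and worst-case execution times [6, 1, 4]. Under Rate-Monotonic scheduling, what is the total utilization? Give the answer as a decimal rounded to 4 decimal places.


Compute individual utilizations (exact fractions):
  Task 1: C/T = 6/19 (approx. 0.3158)
  Task 2: C/T = 1/20 (approx. 0.05)
  Task 3: C/T = 4/44 = 1/11 (approx. 0.0909)
Total utilization U = 6/19 + 1/20 + 1/11 = 1909/4180
Rounded to 4 decimal places: U = 0.4567
RM (Liu & Layland) bound for 3 tasks = 0.779763; compare with U = 1909/4180 (approx. 0.456699)
U <= bound, so schedulable by RM sufficient condition.

0.4567


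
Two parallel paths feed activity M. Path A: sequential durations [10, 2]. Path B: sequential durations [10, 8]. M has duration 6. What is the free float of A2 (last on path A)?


ES(A2) = sum of predecessors on chain A = 10
EF(A2) = ES + duration = 10 + 2 = 12
Successor of A2 is M. ES(M) = max(sum(A), sum(B)) = max(12, 18) = 18
Free float = ES(successor) - EF(current) = 18 - 12 = 6

6


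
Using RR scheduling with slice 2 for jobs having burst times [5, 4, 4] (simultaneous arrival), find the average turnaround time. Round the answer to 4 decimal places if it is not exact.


Time quantum = 2
Execution trace:
  J1 runs 2 units, time = 2
  J2 runs 2 units, time = 4
  J3 runs 2 units, time = 6
  J1 runs 2 units, time = 8
  J2 runs 2 units, time = 10
  J3 runs 2 units, time = 12
  J1 runs 1 units, time = 13
Finish times: [13, 10, 12]
Average turnaround = 35/3 = 11.6667

11.6667


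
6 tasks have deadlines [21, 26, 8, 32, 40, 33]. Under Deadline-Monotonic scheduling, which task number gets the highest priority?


Sort tasks by relative deadline (ascending):
  Task 3: deadline = 8
  Task 1: deadline = 21
  Task 2: deadline = 26
  Task 4: deadline = 32
  Task 6: deadline = 33
  Task 5: deadline = 40
Priority order (highest first): [3, 1, 2, 4, 6, 5]
Highest priority task = 3

3


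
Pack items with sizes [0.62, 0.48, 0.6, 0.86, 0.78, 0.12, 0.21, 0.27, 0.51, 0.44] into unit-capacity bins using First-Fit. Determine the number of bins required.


Place items sequentially using First-Fit:
  Item 0.62 -> new Bin 1
  Item 0.48 -> new Bin 2
  Item 0.6 -> new Bin 3
  Item 0.86 -> new Bin 4
  Item 0.78 -> new Bin 5
  Item 0.12 -> Bin 1 (now 0.74)
  Item 0.21 -> Bin 1 (now 0.95)
  Item 0.27 -> Bin 2 (now 0.75)
  Item 0.51 -> new Bin 6
  Item 0.44 -> Bin 6 (now 0.95)
Total bins used = 6

6


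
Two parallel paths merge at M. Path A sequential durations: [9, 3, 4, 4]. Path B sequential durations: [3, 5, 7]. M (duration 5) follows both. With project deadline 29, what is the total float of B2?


Forward pass: ES(B2) = sum of predecessors on chain B = 3
EF = ES + duration = 3 + 5 = 8
Backward pass: LF(M) = deadline = 29; LS(M) = 29 - 5 = 24
LF(B2) = LS(M) - sum(successors on chain B) = 24 - 7 = 17
LS = LF - duration = 17 - 5 = 12
Total float = LS - ES = 12 - 3 = 9

9


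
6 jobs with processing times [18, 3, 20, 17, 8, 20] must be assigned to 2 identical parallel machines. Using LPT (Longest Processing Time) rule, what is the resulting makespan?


Sort jobs in decreasing order (LPT): [20, 20, 18, 17, 8, 3]
Assign each job to the least loaded machine:
  Machine 1: jobs [20, 18, 3], load = 41
  Machine 2: jobs [20, 17, 8], load = 45
Makespan = max load = 45

45


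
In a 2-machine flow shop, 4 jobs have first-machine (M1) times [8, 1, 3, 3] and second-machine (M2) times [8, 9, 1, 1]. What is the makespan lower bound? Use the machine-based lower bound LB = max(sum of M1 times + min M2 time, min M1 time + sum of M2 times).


LB1 = sum(M1 times) + min(M2 times) = 15 + 1 = 16
LB2 = min(M1 times) + sum(M2 times) = 1 + 19 = 20
Lower bound = max(LB1, LB2) = max(16, 20) = 20

20


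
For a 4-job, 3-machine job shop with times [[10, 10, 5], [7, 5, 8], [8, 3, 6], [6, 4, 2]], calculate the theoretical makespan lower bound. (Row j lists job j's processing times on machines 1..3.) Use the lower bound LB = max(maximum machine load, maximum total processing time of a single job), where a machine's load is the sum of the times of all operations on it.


Machine loads:
  Machine 1: 10 + 7 + 8 + 6 = 31
  Machine 2: 10 + 5 + 3 + 4 = 22
  Machine 3: 5 + 8 + 6 + 2 = 21
Max machine load = 31
Job totals:
  Job 1: 25
  Job 2: 20
  Job 3: 17
  Job 4: 12
Max job total = 25
Lower bound = max(31, 25) = 31

31


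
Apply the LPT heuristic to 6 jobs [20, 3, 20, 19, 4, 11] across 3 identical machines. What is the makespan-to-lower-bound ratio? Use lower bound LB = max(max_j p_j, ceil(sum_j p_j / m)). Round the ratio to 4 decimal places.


LPT order: [20, 20, 19, 11, 4, 3]
Machine loads after assignment: [24, 23, 30]
LPT makespan = 30
Lower bound = max(max_job, ceil(total/3)) = max(20, 26) = 26
Ratio = 30 / 26 = 1.1538

1.1538


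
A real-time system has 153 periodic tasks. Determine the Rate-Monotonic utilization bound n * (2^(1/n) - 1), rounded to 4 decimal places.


Compute 2^(1/153) = 1.0045406514
Subtract 1: 1.0045406514 - 1 = 0.0045406514
Multiply by n: 153 * 0.0045406514 = 0.6947196642
Round to 4 dp: 0.6947

0.6947


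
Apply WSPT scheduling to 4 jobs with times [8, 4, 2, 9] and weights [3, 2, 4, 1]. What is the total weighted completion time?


Compute p/w ratios and sort ascending (WSPT): [(2, 4), (4, 2), (8, 3), (9, 1)]
Compute weighted completion times:
  Job (p=2,w=4): C=2, w*C=4*2=8
  Job (p=4,w=2): C=6, w*C=2*6=12
  Job (p=8,w=3): C=14, w*C=3*14=42
  Job (p=9,w=1): C=23, w*C=1*23=23
Total weighted completion time = 85

85


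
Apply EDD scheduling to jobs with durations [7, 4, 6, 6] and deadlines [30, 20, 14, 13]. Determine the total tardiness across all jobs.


Sort by due date (EDD order): [(6, 13), (6, 14), (4, 20), (7, 30)]
Compute completion times and tardiness:
  Job 1: p=6, d=13, C=6, tardiness=max(0,6-13)=0
  Job 2: p=6, d=14, C=12, tardiness=max(0,12-14)=0
  Job 3: p=4, d=20, C=16, tardiness=max(0,16-20)=0
  Job 4: p=7, d=30, C=23, tardiness=max(0,23-30)=0
Total tardiness = 0

0


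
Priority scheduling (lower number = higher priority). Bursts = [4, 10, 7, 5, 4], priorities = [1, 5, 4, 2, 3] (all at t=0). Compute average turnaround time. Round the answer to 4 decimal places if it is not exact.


Sort by priority (ascending = highest first):
Order: [(1, 4), (2, 5), (3, 4), (4, 7), (5, 10)]
Completion times:
  Priority 1, burst=4, C=4
  Priority 2, burst=5, C=9
  Priority 3, burst=4, C=13
  Priority 4, burst=7, C=20
  Priority 5, burst=10, C=30
Average turnaround = 76/5 = 15.2

15.2


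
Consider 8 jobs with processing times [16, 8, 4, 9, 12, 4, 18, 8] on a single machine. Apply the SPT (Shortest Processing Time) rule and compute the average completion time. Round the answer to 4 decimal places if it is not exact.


Sort jobs by processing time (SPT order): [4, 4, 8, 8, 9, 12, 16, 18]
Compute completion times sequentially:
  Job 1: processing = 4, completes at 4
  Job 2: processing = 4, completes at 8
  Job 3: processing = 8, completes at 16
  Job 4: processing = 8, completes at 24
  Job 5: processing = 9, completes at 33
  Job 6: processing = 12, completes at 45
  Job 7: processing = 16, completes at 61
  Job 8: processing = 18, completes at 79
Sum of completion times = 270
Average completion time = 270/8 = 33.75

33.75
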